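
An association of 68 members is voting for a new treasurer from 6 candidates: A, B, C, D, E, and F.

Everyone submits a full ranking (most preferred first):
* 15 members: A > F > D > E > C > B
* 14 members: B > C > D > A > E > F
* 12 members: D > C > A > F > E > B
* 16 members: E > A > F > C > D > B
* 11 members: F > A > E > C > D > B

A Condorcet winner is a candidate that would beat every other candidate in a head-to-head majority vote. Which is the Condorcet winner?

A

A vs B: 54–14
A vs C: 42–26
A vs D: 42–26
A vs E: 52–16
A vs F: 57–11
A beats every other candidate.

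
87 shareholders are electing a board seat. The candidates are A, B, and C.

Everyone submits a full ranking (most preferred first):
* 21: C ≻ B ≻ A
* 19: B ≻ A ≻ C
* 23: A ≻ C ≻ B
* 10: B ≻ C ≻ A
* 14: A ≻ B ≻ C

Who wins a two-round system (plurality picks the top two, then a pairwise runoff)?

Round 1 first-place votes: A 37, B 29, C 21. A and B advance.
Runoff: A is ranked above B on 37 ballots, B above A on 50.

B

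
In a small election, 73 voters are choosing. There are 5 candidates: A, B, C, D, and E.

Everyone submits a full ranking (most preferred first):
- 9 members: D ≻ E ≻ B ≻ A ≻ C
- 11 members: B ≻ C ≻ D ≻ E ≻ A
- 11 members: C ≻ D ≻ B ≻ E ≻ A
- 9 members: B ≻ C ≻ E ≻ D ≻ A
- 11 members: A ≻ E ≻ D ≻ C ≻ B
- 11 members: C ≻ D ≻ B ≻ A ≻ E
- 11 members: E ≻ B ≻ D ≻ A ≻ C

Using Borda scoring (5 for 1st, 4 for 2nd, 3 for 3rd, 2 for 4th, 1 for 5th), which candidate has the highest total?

D

A: 9×2 + 11×1 + 11×1 + 9×1 + 11×5 + 11×2 + 11×2 = 148
B: 9×3 + 11×5 + 11×3 + 9×5 + 11×1 + 11×3 + 11×4 = 248
C: 9×1 + 11×4 + 11×5 + 9×4 + 11×2 + 11×5 + 11×1 = 232
D: 9×5 + 11×3 + 11×4 + 9×2 + 11×3 + 11×4 + 11×3 = 250
E: 9×4 + 11×2 + 11×2 + 9×3 + 11×4 + 11×1 + 11×5 = 217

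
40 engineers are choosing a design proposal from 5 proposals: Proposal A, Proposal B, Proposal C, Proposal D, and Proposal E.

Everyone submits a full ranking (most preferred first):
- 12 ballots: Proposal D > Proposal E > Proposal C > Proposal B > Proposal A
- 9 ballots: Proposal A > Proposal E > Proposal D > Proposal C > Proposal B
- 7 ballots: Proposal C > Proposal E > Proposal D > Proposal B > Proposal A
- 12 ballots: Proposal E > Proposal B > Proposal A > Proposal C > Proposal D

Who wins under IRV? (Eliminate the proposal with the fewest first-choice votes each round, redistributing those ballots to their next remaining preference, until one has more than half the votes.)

Round 1: Proposal A 9, Proposal B 0, Proposal C 7, Proposal D 12, Proposal E 12. Proposal B eliminated.
Round 2: Proposal A 9, Proposal C 7, Proposal D 12, Proposal E 12. Proposal C eliminated.
Round 3: Proposal A 9, Proposal D 12, Proposal E 19. Proposal A eliminated.
Round 4: Proposal D 12, Proposal E 28. Proposal E has a majority (≥21).

Proposal E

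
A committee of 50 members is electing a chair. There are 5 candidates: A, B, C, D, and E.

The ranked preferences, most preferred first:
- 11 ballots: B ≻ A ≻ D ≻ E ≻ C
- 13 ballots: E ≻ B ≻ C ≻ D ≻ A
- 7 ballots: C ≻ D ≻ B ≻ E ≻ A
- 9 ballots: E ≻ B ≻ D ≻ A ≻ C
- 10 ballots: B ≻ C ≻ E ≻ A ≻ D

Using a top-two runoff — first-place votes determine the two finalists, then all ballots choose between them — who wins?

Round 1 first-place votes: A 0, B 21, C 7, D 0, E 22. E and B advance.
Runoff: E is ranked above B on 22 ballots, B above E on 28.

B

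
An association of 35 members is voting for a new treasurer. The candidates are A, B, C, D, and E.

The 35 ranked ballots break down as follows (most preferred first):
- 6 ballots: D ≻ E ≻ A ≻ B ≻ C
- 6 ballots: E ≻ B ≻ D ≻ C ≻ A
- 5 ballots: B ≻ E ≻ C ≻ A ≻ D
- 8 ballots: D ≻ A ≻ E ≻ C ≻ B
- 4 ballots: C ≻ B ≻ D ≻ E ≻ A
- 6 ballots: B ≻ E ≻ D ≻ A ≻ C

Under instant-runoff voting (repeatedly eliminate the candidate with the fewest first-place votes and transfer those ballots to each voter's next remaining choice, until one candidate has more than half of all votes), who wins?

B

Round 1: A 0, B 11, C 4, D 14, E 6. A eliminated.
Round 2: B 11, C 4, D 14, E 6. C eliminated.
Round 3: B 15, D 14, E 6. E eliminated.
Round 4: B 21, D 14. B has a majority (≥18).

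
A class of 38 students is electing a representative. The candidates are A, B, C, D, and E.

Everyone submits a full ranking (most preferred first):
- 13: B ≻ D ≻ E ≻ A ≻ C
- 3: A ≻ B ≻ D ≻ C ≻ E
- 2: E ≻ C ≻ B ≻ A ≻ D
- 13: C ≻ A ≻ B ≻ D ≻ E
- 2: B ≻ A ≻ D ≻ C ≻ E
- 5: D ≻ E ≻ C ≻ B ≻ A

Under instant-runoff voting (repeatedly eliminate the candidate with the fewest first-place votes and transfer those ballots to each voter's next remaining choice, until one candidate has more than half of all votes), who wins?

Round 1: A 3, B 15, C 13, D 5, E 2. E eliminated.
Round 2: A 3, B 15, C 15, D 5. A eliminated.
Round 3: B 18, C 15, D 5. D eliminated.
Round 4: B 18, C 20. C has a majority (≥20).

C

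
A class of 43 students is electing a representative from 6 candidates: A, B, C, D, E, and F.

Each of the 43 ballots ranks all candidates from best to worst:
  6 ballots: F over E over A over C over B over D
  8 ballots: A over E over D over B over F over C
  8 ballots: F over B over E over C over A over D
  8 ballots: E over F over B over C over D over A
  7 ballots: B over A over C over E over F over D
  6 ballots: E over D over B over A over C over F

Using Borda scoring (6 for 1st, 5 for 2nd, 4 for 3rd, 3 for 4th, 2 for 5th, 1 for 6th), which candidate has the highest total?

A: 6×4 + 8×6 + 8×2 + 8×1 + 7×5 + 6×3 = 149
B: 6×2 + 8×3 + 8×5 + 8×4 + 7×6 + 6×4 = 174
C: 6×3 + 8×1 + 8×3 + 8×3 + 7×4 + 6×2 = 114
D: 6×1 + 8×4 + 8×1 + 8×2 + 7×1 + 6×5 = 99
E: 6×5 + 8×5 + 8×4 + 8×6 + 7×3 + 6×6 = 207
F: 6×6 + 8×2 + 8×6 + 8×5 + 7×2 + 6×1 = 160

E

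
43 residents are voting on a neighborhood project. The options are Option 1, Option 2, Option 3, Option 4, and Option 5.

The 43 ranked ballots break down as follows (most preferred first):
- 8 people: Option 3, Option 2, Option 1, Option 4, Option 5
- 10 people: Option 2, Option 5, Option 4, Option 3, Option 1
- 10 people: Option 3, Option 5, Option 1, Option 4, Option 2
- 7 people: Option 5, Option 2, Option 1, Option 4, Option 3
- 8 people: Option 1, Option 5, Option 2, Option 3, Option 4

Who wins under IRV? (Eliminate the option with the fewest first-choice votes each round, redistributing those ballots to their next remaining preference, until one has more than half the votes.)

Round 1: Option 1 8, Option 2 10, Option 3 18, Option 4 0, Option 5 7. Option 4 eliminated.
Round 2: Option 1 8, Option 2 10, Option 3 18, Option 5 7. Option 5 eliminated.
Round 3: Option 1 8, Option 2 17, Option 3 18. Option 1 eliminated.
Round 4: Option 2 25, Option 3 18. Option 2 has a majority (≥22).

Option 2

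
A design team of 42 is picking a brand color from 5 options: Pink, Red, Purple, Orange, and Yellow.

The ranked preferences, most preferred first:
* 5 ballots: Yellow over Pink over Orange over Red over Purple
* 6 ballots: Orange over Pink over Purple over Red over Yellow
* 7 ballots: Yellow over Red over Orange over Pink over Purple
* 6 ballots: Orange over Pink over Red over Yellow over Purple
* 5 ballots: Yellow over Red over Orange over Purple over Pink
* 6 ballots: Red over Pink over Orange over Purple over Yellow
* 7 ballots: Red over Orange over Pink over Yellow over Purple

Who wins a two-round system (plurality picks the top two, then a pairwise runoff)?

Round 1 first-place votes: Pink 0, Red 13, Purple 0, Orange 12, Yellow 17. Yellow and Red advance.
Runoff: Yellow is ranked above Red on 17 ballots, Red above Yellow on 25.

Red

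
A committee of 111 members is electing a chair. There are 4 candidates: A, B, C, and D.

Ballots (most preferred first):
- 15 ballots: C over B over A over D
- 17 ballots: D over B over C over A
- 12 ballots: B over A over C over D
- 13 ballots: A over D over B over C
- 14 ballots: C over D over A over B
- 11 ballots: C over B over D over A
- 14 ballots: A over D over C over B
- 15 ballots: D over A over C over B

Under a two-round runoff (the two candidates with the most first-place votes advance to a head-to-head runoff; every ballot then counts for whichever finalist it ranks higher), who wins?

D

Round 1 first-place votes: A 27, B 12, C 40, D 32. C and D advance.
Runoff: C is ranked above D on 52 ballots, D above C on 59.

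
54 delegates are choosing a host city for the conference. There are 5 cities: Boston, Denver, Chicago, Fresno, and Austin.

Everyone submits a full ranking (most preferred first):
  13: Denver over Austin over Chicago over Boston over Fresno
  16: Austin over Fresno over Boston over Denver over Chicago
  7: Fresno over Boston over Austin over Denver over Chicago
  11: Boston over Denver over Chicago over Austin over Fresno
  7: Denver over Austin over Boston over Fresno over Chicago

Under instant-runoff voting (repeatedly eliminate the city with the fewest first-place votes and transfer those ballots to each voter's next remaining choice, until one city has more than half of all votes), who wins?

Boston

Round 1: Boston 11, Denver 20, Chicago 0, Fresno 7, Austin 16. Chicago eliminated.
Round 2: Boston 11, Denver 20, Fresno 7, Austin 16. Fresno eliminated.
Round 3: Boston 18, Denver 20, Austin 16. Austin eliminated.
Round 4: Boston 34, Denver 20. Boston has a majority (≥28).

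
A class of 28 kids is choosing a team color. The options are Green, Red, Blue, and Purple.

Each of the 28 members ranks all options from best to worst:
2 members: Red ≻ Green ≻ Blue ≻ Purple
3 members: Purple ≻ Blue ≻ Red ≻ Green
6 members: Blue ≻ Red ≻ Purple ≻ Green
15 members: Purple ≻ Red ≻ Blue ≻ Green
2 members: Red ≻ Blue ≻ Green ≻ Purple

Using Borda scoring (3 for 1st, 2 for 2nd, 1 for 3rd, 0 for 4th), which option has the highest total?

Purple

Green: 2×2 + 3×0 + 6×0 + 15×0 + 2×1 = 6
Red: 2×3 + 3×1 + 6×2 + 15×2 + 2×3 = 57
Blue: 2×1 + 3×2 + 6×3 + 15×1 + 2×2 = 45
Purple: 2×0 + 3×3 + 6×1 + 15×3 + 2×0 = 60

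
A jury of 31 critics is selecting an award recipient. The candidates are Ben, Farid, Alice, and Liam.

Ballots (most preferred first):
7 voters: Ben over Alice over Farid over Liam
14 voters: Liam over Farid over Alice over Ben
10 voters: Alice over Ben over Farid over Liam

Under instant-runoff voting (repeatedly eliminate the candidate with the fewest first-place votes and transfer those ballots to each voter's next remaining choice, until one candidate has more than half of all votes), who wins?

Round 1: Ben 7, Farid 0, Alice 10, Liam 14. Farid eliminated.
Round 2: Ben 7, Alice 10, Liam 14. Ben eliminated.
Round 3: Alice 17, Liam 14. Alice has a majority (≥16).

Alice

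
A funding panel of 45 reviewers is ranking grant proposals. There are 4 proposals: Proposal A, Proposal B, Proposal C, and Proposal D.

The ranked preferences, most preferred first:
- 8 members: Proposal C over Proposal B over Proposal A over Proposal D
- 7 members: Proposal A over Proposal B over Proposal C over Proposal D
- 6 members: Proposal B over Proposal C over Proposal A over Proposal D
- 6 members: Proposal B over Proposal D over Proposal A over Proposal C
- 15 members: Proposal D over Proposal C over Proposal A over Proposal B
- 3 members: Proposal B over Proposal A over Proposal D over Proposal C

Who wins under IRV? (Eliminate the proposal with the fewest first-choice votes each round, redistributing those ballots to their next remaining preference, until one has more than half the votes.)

Round 1: Proposal A 7, Proposal B 15, Proposal C 8, Proposal D 15. Proposal A eliminated.
Round 2: Proposal B 22, Proposal C 8, Proposal D 15. Proposal C eliminated.
Round 3: Proposal B 30, Proposal D 15. Proposal B has a majority (≥23).

Proposal B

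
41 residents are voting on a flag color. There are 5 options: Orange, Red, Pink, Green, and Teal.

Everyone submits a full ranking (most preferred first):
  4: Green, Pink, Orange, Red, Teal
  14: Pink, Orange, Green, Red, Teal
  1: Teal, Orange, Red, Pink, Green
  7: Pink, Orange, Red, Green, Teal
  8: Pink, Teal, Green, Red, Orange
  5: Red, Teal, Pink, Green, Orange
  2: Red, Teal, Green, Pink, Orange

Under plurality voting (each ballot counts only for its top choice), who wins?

First-place votes: Orange 0, Red 7, Pink 29, Green 4, Teal 1.

Pink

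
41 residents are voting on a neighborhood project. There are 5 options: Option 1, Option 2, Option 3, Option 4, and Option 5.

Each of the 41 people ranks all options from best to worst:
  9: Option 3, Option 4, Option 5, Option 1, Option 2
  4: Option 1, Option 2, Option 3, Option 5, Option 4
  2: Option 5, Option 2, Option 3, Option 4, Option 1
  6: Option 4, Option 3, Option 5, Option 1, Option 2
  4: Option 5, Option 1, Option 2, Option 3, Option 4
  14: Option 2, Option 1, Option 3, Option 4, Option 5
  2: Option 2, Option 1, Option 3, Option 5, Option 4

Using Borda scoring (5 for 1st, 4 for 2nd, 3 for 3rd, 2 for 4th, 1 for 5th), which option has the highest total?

Option 1: 9×2 + 4×5 + 2×1 + 6×2 + 4×4 + 14×4 + 2×4 = 132
Option 2: 9×1 + 4×4 + 2×4 + 6×1 + 4×3 + 14×5 + 2×5 = 131
Option 3: 9×5 + 4×3 + 2×3 + 6×4 + 4×2 + 14×3 + 2×3 = 143
Option 4: 9×4 + 4×1 + 2×2 + 6×5 + 4×1 + 14×2 + 2×1 = 108
Option 5: 9×3 + 4×2 + 2×5 + 6×3 + 4×5 + 14×1 + 2×2 = 101

Option 3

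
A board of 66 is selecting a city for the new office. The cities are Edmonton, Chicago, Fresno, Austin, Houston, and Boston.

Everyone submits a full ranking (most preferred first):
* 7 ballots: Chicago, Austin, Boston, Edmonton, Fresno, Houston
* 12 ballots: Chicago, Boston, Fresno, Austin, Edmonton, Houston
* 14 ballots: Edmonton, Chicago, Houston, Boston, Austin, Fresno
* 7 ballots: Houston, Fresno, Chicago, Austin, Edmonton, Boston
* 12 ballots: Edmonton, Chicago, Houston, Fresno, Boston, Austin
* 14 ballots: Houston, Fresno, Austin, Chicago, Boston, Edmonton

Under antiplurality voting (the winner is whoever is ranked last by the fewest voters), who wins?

Chicago

Last-place votes: Edmonton 14, Chicago 0, Fresno 14, Austin 12, Houston 19, Boston 7.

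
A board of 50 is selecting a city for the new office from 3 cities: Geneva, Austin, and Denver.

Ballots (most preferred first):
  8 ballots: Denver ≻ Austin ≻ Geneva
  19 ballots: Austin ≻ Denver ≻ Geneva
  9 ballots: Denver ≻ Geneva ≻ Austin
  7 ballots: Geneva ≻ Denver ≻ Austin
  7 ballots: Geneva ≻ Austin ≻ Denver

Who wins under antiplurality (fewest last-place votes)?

Last-place votes: Geneva 27, Austin 16, Denver 7.

Denver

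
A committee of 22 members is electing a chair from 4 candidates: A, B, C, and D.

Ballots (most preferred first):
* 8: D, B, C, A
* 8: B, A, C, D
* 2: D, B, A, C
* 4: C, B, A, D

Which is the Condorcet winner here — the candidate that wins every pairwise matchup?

B vs A: 22–0
B vs C: 18–4
B vs D: 12–10
B beats every other candidate.

B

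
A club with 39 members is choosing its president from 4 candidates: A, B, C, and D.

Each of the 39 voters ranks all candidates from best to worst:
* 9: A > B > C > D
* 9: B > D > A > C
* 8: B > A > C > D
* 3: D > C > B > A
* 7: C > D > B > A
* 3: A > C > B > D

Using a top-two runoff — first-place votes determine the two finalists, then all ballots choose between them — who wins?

B

Round 1 first-place votes: A 12, B 17, C 7, D 3. B and A advance.
Runoff: B is ranked above A on 27 ballots, A above B on 12.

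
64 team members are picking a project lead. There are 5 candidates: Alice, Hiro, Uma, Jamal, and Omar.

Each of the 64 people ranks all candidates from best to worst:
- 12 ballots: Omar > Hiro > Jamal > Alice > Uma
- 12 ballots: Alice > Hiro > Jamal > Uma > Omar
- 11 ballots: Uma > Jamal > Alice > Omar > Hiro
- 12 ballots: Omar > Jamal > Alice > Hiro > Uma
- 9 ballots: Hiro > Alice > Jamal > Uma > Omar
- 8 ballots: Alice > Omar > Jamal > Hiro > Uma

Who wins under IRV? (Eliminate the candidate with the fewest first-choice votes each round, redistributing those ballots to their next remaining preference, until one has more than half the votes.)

Alice

Round 1: Alice 20, Hiro 9, Uma 11, Jamal 0, Omar 24. Jamal eliminated.
Round 2: Alice 20, Hiro 9, Uma 11, Omar 24. Hiro eliminated.
Round 3: Alice 29, Uma 11, Omar 24. Uma eliminated.
Round 4: Alice 40, Omar 24. Alice has a majority (≥33).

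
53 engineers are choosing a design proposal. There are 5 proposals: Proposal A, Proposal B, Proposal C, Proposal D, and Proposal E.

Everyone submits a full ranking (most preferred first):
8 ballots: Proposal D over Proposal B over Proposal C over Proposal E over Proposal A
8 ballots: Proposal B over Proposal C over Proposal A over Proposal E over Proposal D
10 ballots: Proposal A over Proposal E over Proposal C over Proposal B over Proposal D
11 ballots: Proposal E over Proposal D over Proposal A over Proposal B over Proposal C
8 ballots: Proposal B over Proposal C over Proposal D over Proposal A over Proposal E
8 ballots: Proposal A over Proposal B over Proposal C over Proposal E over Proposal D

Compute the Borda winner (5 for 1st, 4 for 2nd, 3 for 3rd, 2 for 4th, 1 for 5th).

Proposal B

Proposal A: 8×1 + 8×3 + 10×5 + 11×3 + 8×2 + 8×5 = 171
Proposal B: 8×4 + 8×5 + 10×2 + 11×2 + 8×5 + 8×4 = 186
Proposal C: 8×3 + 8×4 + 10×3 + 11×1 + 8×4 + 8×3 = 153
Proposal D: 8×5 + 8×1 + 10×1 + 11×4 + 8×3 + 8×1 = 134
Proposal E: 8×2 + 8×2 + 10×4 + 11×5 + 8×1 + 8×2 = 151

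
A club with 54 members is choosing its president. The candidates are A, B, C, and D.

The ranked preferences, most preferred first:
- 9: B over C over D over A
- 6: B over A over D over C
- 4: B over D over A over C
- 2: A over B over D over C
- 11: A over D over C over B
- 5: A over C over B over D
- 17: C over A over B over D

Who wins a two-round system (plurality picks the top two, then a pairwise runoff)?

Round 1 first-place votes: A 18, B 19, C 17, D 0. B and A advance.
Runoff: B is ranked above A on 19 ballots, A above B on 35.

A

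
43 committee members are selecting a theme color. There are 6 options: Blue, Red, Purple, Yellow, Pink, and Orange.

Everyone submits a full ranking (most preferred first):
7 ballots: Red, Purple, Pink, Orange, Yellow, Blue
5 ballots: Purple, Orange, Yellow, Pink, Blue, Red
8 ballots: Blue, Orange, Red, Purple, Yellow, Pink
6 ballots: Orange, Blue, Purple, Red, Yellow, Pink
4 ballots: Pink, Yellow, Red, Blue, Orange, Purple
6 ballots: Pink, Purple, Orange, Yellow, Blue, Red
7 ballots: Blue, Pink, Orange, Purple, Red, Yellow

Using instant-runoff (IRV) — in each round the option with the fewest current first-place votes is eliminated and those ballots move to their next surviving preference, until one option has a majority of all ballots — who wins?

Pink

Round 1: Blue 15, Red 7, Purple 5, Yellow 0, Pink 10, Orange 6. Yellow eliminated.
Round 2: Blue 15, Red 7, Purple 5, Pink 10, Orange 6. Purple eliminated.
Round 3: Blue 15, Red 7, Pink 10, Orange 11. Red eliminated.
Round 4: Blue 15, Pink 17, Orange 11. Orange eliminated.
Round 5: Blue 21, Pink 22. Pink has a majority (≥22).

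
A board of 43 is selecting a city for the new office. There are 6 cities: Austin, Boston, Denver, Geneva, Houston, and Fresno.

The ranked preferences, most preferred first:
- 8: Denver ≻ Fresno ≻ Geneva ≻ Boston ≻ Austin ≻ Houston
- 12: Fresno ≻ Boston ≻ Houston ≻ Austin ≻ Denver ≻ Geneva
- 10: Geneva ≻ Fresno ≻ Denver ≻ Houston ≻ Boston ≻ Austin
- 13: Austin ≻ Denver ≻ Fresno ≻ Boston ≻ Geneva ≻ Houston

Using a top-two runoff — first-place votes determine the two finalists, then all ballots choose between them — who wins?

Fresno

Round 1 first-place votes: Austin 13, Boston 0, Denver 8, Geneva 10, Houston 0, Fresno 12. Austin and Fresno advance.
Runoff: Austin is ranked above Fresno on 13 ballots, Fresno above Austin on 30.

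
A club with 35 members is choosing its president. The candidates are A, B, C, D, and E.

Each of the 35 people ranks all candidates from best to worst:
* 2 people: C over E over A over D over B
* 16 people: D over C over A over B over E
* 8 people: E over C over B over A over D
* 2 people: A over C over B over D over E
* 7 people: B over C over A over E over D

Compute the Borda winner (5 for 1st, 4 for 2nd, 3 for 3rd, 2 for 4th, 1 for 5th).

A: 2×3 + 16×3 + 8×2 + 2×5 + 7×3 = 101
B: 2×1 + 16×2 + 8×3 + 2×3 + 7×5 = 99
C: 2×5 + 16×4 + 8×4 + 2×4 + 7×4 = 142
D: 2×2 + 16×5 + 8×1 + 2×2 + 7×1 = 103
E: 2×4 + 16×1 + 8×5 + 2×1 + 7×2 = 80

C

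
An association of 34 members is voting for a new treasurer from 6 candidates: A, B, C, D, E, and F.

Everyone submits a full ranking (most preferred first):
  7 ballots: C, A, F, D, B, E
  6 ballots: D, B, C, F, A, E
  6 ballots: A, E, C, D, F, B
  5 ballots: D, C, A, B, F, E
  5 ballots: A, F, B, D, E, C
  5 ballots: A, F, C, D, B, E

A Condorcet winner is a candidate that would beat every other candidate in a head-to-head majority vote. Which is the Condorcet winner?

C

C vs A: 18–16
C vs B: 23–11
C vs D: 18–16
C vs E: 23–11
C vs F: 24–10
C beats every other candidate.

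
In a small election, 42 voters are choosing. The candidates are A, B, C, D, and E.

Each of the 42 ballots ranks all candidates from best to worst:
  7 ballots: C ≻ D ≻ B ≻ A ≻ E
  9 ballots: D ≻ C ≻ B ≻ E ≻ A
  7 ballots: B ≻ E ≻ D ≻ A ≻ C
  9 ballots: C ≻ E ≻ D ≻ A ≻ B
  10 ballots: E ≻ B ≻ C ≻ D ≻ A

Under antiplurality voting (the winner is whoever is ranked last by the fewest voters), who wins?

Last-place votes: A 19, B 9, C 7, D 0, E 7.

D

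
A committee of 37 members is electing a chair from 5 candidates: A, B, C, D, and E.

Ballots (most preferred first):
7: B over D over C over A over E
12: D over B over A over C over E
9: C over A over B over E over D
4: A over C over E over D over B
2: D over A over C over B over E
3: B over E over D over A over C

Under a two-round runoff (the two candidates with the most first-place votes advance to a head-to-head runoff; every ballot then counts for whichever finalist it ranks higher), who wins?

Round 1 first-place votes: A 4, B 10, C 9, D 14, E 0. D and B advance.
Runoff: D is ranked above B on 18 ballots, B above D on 19.

B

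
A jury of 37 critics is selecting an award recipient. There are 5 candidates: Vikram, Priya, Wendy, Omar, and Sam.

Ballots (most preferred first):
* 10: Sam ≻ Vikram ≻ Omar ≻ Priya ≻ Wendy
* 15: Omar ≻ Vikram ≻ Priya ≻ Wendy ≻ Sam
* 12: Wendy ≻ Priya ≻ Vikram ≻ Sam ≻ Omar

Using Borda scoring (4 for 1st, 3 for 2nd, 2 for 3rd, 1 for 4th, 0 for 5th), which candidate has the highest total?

Vikram

Vikram: 10×3 + 15×3 + 12×2 = 99
Priya: 10×1 + 15×2 + 12×3 = 76
Wendy: 10×0 + 15×1 + 12×4 = 63
Omar: 10×2 + 15×4 + 12×0 = 80
Sam: 10×4 + 15×0 + 12×1 = 52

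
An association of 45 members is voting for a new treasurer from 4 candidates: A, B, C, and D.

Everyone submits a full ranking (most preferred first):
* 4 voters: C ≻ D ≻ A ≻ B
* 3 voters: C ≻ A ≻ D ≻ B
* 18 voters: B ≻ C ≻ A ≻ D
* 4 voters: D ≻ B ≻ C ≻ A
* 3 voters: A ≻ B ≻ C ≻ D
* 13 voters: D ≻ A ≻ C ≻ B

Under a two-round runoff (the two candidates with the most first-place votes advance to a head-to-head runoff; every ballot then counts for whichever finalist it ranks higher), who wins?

D

Round 1 first-place votes: A 3, B 18, C 7, D 17. B and D advance.
Runoff: B is ranked above D on 21 ballots, D above B on 24.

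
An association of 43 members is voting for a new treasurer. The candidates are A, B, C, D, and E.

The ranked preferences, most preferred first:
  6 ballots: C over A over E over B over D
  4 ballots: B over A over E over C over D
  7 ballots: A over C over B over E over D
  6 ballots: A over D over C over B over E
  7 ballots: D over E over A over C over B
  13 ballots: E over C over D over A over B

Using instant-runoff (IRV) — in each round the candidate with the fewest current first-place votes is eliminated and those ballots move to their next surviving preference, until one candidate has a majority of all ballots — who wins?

A

Round 1: A 13, B 4, C 6, D 7, E 13. B eliminated.
Round 2: A 17, C 6, D 7, E 13. C eliminated.
Round 3: A 23, D 7, E 13. A has a majority (≥22).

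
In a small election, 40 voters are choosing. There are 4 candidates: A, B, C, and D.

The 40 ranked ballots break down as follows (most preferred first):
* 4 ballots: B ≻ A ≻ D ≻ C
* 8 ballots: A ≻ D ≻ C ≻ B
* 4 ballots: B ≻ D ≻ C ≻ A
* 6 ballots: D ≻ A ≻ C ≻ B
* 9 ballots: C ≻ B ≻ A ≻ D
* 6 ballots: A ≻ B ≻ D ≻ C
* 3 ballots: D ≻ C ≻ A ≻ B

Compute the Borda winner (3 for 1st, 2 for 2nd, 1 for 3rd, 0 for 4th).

A: 4×2 + 8×3 + 4×0 + 6×2 + 9×1 + 6×3 + 3×1 = 74
B: 4×3 + 8×0 + 4×3 + 6×0 + 9×2 + 6×2 + 3×0 = 54
C: 4×0 + 8×1 + 4×1 + 6×1 + 9×3 + 6×0 + 3×2 = 51
D: 4×1 + 8×2 + 4×2 + 6×3 + 9×0 + 6×1 + 3×3 = 61

A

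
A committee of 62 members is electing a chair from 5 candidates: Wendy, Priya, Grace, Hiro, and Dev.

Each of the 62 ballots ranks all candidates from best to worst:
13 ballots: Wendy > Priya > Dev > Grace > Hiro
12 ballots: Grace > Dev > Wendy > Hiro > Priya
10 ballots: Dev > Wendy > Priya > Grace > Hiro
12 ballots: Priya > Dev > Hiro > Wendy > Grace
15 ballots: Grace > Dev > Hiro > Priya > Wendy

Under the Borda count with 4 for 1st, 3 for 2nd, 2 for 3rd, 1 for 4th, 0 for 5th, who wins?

Dev

Wendy: 13×4 + 12×2 + 10×3 + 12×1 + 15×0 = 118
Priya: 13×3 + 12×0 + 10×2 + 12×4 + 15×1 = 122
Grace: 13×1 + 12×4 + 10×1 + 12×0 + 15×4 = 131
Hiro: 13×0 + 12×1 + 10×0 + 12×2 + 15×2 = 66
Dev: 13×2 + 12×3 + 10×4 + 12×3 + 15×3 = 183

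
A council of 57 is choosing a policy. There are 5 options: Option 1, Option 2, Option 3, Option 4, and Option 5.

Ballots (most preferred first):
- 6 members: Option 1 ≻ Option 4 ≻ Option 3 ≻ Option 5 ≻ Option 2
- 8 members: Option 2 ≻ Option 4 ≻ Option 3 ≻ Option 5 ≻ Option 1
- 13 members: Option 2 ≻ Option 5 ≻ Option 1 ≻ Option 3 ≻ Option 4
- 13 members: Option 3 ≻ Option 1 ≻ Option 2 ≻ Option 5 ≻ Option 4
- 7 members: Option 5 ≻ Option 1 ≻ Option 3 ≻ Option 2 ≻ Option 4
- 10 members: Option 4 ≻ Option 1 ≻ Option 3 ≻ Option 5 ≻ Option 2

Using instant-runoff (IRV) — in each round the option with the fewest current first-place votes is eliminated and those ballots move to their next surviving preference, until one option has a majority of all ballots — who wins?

Round 1: Option 1 6, Option 2 21, Option 3 13, Option 4 10, Option 5 7. Option 1 eliminated.
Round 2: Option 2 21, Option 3 13, Option 4 16, Option 5 7. Option 5 eliminated.
Round 3: Option 2 21, Option 3 20, Option 4 16. Option 4 eliminated.
Round 4: Option 2 21, Option 3 36. Option 3 has a majority (≥29).

Option 3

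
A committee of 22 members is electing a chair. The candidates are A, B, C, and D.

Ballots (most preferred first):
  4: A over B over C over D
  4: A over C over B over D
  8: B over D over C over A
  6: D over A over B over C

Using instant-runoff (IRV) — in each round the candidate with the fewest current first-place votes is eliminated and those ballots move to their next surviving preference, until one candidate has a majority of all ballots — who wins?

Round 1: A 8, B 8, C 0, D 6. C eliminated.
Round 2: A 8, B 8, D 6. D eliminated.
Round 3: A 14, B 8. A has a majority (≥12).

A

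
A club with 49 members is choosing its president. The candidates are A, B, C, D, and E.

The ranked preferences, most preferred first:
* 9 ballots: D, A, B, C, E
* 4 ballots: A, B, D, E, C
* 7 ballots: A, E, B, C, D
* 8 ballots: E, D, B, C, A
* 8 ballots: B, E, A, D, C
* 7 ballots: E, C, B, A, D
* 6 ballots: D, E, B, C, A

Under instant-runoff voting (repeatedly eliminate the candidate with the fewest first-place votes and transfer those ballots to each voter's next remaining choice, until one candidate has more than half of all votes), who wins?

Round 1: A 11, B 8, C 0, D 15, E 15. C eliminated.
Round 2: A 11, B 8, D 15, E 15. B eliminated.
Round 3: A 11, D 15, E 23. A eliminated.
Round 4: D 19, E 30. E has a majority (≥25).

E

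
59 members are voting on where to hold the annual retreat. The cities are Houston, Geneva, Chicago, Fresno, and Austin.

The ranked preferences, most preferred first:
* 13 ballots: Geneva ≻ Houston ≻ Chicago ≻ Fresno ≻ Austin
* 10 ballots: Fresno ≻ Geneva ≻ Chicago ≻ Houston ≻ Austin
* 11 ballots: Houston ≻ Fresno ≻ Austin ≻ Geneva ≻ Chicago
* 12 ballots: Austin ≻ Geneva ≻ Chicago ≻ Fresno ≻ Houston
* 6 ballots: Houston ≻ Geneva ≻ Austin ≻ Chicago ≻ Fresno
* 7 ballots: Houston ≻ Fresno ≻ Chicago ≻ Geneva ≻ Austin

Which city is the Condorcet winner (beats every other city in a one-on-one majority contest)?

Geneva vs Houston: 35–24
Geneva vs Chicago: 52–7
Geneva vs Fresno: 31–28
Geneva vs Austin: 36–23
Geneva beats every other city.

Geneva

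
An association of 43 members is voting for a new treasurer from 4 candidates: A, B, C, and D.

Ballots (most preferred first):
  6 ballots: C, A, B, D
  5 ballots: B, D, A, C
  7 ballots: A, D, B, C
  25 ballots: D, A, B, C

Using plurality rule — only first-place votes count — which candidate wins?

D

First-place votes: A 7, B 5, C 6, D 25.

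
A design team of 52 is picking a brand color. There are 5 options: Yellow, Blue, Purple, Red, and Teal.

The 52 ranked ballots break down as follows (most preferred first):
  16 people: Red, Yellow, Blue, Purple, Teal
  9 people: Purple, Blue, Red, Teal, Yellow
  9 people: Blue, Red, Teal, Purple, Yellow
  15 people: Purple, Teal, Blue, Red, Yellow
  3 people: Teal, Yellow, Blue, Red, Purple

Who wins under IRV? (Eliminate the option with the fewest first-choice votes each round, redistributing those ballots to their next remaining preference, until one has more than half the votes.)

Round 1: Yellow 0, Blue 9, Purple 24, Red 16, Teal 3. Yellow eliminated.
Round 2: Blue 9, Purple 24, Red 16, Teal 3. Teal eliminated.
Round 3: Blue 12, Purple 24, Red 16. Blue eliminated.
Round 4: Purple 24, Red 28. Red has a majority (≥27).

Red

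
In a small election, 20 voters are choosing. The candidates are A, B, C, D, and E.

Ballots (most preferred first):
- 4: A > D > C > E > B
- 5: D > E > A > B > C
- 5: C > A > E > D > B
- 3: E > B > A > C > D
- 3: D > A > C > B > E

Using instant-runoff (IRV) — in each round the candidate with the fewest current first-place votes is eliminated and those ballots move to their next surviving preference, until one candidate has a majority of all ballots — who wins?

A

Round 1: A 4, B 0, C 5, D 8, E 3. B eliminated.
Round 2: A 4, C 5, D 8, E 3. E eliminated.
Round 3: A 7, C 5, D 8. C eliminated.
Round 4: A 12, D 8. A has a majority (≥11).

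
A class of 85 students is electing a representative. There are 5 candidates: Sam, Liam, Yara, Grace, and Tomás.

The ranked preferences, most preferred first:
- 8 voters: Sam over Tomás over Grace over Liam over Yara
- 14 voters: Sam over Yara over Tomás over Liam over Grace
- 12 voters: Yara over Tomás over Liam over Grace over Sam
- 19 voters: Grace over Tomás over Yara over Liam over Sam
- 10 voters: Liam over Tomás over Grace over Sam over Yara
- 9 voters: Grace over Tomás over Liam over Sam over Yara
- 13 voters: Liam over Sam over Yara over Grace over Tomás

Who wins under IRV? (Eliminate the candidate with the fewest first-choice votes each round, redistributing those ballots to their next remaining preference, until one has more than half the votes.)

Liam

Round 1: Sam 22, Liam 23, Yara 12, Grace 28, Tomás 0. Tomás eliminated.
Round 2: Sam 22, Liam 23, Yara 12, Grace 28. Yara eliminated.
Round 3: Sam 22, Liam 35, Grace 28. Sam eliminated.
Round 4: Liam 49, Grace 36. Liam has a majority (≥43).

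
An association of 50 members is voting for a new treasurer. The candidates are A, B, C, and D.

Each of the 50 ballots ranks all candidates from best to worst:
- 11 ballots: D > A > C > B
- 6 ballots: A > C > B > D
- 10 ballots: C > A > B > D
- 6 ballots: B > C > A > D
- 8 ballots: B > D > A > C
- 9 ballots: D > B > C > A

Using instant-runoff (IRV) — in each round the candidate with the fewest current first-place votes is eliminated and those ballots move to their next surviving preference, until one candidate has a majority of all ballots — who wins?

D

Round 1: A 6, B 14, C 10, D 20. A eliminated.
Round 2: B 14, C 16, D 20. B eliminated.
Round 3: C 22, D 28. D has a majority (≥26).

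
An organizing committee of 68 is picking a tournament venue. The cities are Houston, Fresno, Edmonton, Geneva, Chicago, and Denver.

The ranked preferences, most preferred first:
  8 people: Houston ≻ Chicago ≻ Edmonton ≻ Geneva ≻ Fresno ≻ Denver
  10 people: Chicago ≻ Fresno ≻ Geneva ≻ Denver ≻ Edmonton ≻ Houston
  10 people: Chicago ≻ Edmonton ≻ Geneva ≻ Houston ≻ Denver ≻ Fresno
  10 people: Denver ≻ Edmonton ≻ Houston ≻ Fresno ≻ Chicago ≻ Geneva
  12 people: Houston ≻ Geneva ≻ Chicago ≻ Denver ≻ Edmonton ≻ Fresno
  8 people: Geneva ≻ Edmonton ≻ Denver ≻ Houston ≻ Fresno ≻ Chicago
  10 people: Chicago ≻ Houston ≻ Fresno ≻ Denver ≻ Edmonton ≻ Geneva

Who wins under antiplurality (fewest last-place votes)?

Last-place votes: Houston 10, Fresno 22, Edmonton 0, Geneva 20, Chicago 8, Denver 8.

Edmonton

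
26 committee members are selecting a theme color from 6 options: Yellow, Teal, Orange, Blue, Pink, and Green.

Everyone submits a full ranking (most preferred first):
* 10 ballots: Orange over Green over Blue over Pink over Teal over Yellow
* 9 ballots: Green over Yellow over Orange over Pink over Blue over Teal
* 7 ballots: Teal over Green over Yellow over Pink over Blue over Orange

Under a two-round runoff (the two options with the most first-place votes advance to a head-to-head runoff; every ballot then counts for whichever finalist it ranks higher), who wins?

Green

Round 1 first-place votes: Yellow 0, Teal 7, Orange 10, Blue 0, Pink 0, Green 9. Orange and Green advance.
Runoff: Orange is ranked above Green on 10 ballots, Green above Orange on 16.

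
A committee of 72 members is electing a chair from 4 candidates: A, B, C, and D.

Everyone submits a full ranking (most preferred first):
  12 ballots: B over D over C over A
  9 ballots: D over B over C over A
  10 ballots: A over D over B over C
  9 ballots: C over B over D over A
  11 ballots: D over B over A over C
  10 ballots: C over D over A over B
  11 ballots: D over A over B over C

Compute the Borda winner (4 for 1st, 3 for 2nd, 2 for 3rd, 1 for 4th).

D

A: 12×1 + 9×1 + 10×4 + 9×1 + 11×2 + 10×2 + 11×3 = 145
B: 12×4 + 9×3 + 10×2 + 9×3 + 11×3 + 10×1 + 11×2 = 187
C: 12×2 + 9×2 + 10×1 + 9×4 + 11×1 + 10×4 + 11×1 = 150
D: 12×3 + 9×4 + 10×3 + 9×2 + 11×4 + 10×3 + 11×4 = 238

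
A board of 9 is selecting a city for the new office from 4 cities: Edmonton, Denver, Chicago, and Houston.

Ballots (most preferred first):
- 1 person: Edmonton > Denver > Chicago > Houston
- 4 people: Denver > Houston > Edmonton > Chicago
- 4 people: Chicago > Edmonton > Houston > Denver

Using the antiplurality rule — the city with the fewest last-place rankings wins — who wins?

Last-place votes: Edmonton 0, Denver 4, Chicago 4, Houston 1.

Edmonton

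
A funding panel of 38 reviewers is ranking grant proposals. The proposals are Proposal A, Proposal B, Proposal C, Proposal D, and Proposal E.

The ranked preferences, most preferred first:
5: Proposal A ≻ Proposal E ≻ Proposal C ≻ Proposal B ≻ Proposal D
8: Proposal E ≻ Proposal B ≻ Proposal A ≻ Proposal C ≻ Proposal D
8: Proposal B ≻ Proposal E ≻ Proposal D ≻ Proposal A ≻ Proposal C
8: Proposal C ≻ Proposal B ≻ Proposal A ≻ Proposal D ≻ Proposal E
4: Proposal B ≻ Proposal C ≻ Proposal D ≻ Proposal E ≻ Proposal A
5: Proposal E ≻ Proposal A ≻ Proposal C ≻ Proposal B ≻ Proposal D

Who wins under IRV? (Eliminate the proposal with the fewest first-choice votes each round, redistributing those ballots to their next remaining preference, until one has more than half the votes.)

Round 1: Proposal A 5, Proposal B 12, Proposal C 8, Proposal D 0, Proposal E 13. Proposal D eliminated.
Round 2: Proposal A 5, Proposal B 12, Proposal C 8, Proposal E 13. Proposal A eliminated.
Round 3: Proposal B 12, Proposal C 8, Proposal E 18. Proposal C eliminated.
Round 4: Proposal B 20, Proposal E 18. Proposal B has a majority (≥20).

Proposal B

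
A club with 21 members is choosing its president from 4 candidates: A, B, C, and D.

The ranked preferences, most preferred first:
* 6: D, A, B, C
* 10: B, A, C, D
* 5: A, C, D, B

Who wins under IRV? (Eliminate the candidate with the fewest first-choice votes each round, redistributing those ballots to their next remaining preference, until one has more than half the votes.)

Round 1: A 5, B 10, C 0, D 6. C eliminated.
Round 2: A 5, B 10, D 6. A eliminated.
Round 3: B 10, D 11. D has a majority (≥11).

D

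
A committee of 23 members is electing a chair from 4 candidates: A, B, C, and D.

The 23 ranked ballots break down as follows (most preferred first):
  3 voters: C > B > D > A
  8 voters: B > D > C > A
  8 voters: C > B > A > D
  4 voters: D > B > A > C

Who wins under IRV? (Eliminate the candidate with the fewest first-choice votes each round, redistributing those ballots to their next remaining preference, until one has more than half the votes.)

B

Round 1: A 0, B 8, C 11, D 4. A eliminated.
Round 2: B 8, C 11, D 4. D eliminated.
Round 3: B 12, C 11. B has a majority (≥12).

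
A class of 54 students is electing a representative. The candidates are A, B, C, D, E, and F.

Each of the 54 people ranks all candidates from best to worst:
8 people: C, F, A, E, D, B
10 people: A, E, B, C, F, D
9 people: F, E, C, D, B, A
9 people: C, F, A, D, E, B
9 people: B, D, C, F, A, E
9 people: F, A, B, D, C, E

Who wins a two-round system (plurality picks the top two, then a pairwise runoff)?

Round 1 first-place votes: A 10, B 9, C 17, D 0, E 0, F 18. F and C advance.
Runoff: F is ranked above C on 18 ballots, C above F on 36.

C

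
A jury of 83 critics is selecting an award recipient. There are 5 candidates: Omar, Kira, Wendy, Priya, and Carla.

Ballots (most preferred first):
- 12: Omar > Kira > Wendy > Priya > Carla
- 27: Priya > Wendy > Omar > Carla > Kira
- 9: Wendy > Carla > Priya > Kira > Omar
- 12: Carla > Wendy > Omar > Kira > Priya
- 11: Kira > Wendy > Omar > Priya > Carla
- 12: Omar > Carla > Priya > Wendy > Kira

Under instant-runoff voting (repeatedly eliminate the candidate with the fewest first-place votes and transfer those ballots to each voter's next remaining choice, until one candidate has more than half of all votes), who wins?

Round 1: Omar 24, Kira 11, Wendy 9, Priya 27, Carla 12. Wendy eliminated.
Round 2: Omar 24, Kira 11, Priya 27, Carla 21. Kira eliminated.
Round 3: Omar 35, Priya 27, Carla 21. Carla eliminated.
Round 4: Omar 47, Priya 36. Omar has a majority (≥42).

Omar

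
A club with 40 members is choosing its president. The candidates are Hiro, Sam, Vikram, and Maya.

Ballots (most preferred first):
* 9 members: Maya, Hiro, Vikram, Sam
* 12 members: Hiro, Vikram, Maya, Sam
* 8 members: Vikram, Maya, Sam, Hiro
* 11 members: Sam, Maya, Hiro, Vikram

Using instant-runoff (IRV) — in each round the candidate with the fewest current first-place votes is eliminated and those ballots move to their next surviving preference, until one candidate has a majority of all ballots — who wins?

Round 1: Hiro 12, Sam 11, Vikram 8, Maya 9. Vikram eliminated.
Round 2: Hiro 12, Sam 11, Maya 17. Sam eliminated.
Round 3: Hiro 12, Maya 28. Maya has a majority (≥21).

Maya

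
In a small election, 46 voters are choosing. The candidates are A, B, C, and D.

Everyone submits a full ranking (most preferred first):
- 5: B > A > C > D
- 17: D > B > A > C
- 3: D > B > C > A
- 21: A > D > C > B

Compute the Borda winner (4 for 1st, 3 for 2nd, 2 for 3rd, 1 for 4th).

D

A: 5×3 + 17×2 + 3×1 + 21×4 = 136
B: 5×4 + 17×3 + 3×3 + 21×1 = 101
C: 5×2 + 17×1 + 3×2 + 21×2 = 75
D: 5×1 + 17×4 + 3×4 + 21×3 = 148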